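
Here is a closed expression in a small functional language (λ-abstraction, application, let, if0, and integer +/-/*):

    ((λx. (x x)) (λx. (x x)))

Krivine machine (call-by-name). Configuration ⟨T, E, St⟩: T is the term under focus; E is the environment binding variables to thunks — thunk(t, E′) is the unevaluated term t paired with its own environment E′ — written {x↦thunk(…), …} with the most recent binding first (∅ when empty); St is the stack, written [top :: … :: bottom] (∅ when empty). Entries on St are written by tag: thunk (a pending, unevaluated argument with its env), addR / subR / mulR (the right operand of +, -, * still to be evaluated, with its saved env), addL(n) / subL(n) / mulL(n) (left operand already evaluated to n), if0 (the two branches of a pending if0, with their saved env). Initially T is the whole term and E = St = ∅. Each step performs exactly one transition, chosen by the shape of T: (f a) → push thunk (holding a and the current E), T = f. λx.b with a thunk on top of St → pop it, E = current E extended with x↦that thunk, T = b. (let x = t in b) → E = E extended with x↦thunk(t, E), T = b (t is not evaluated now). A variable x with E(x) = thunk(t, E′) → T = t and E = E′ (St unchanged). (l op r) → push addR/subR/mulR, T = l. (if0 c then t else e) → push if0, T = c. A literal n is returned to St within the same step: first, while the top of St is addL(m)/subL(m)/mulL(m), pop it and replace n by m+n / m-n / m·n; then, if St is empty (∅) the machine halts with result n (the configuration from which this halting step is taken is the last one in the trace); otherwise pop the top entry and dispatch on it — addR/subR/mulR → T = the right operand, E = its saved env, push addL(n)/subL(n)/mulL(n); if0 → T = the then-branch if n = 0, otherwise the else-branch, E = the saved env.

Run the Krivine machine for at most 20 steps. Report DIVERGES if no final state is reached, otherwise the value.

0. ⟨T=((λx. (x x)) (λx. (x x))); E=∅; St=∅⟩
1. ⟨T=(λx. (x x)); E=∅; St=[thunk]⟩
2. ⟨T=(x x); E={x↦thunk((λx. (x x)), ∅)}; St=∅⟩
3. ⟨T=x; E={x↦thunk((λx. (x x)), ∅)}; St=[thunk]⟩
4. ⟨T=(λx. (x x)); E=∅; St=[thunk]⟩
5. ⟨T=(x x); E={x↦thunk(x, {x↦thunk((λx. (x x)), ∅)})}; St=∅⟩
6. ⟨T=x; E={x↦thunk(x, {x↦thunk((λx. (x x)), ∅)})}; St=[thunk]⟩
7. ⟨T=x; E={x↦thunk((λx. (x x)), ∅)}; St=[thunk]⟩
8. ⟨T=(λx. (x x)); E=∅; St=[thunk]⟩
9. ⟨T=(x x); E={x↦thunk(x, {x↦thunk(x, {x↦thunk((λx. (x x)), ∅)})})}; St=∅⟩
10. ⟨T=x; E={x↦thunk(x, {x↦thunk(x, {x↦thunk((λx. (x x)), ∅)})})}; St=[thunk]⟩
11. ⟨T=x; E={x↦thunk(x, {x↦thunk((λx. (x x)), ∅)})}; St=[thunk]⟩
12. ⟨T=x; E={x↦thunk((λx. (x x)), ∅)}; St=[thunk]⟩
13. ⟨T=(λx. (x x)); E=∅; St=[thunk]⟩
14. ⟨T=(x x); E={x↦thunk(x, {x↦thunk(x, {x↦thunk(x, {x↦thunk((λx. (x x)), ∅)})})})}; St=∅⟩
15. ⟨T=x; E={x↦thunk(x, {x↦thunk(x, {x↦thunk(x, {x↦thunk((λx. (x x)), ∅)})})})}; St=[thunk]⟩
16. ⟨T=x; E={x↦thunk(x, {x↦thunk(x, {x↦thunk((λx. (x x)), ∅)})})}; St=[thunk]⟩
17. ⟨T=x; E={x↦thunk(x, {x↦thunk((λx. (x x)), ∅)})}; St=[thunk]⟩
18. ⟨T=x; E={x↦thunk((λx. (x x)), ∅)}; St=[thunk]⟩
19. ⟨T=(λx. (x x)); E=∅; St=[thunk]⟩
20. ⟨T=(x x); E={x↦thunk(x, {x↦thunk(x, {x↦thunk(x, {x↦thunk(x, {x↦thunk((λx. (x x)), ∅)})})})})}; St=∅⟩
→ 20 transitions taken and the configuration is still not final: no result within 20 steps

Answer: DIVERGES (no final state within 20 steps)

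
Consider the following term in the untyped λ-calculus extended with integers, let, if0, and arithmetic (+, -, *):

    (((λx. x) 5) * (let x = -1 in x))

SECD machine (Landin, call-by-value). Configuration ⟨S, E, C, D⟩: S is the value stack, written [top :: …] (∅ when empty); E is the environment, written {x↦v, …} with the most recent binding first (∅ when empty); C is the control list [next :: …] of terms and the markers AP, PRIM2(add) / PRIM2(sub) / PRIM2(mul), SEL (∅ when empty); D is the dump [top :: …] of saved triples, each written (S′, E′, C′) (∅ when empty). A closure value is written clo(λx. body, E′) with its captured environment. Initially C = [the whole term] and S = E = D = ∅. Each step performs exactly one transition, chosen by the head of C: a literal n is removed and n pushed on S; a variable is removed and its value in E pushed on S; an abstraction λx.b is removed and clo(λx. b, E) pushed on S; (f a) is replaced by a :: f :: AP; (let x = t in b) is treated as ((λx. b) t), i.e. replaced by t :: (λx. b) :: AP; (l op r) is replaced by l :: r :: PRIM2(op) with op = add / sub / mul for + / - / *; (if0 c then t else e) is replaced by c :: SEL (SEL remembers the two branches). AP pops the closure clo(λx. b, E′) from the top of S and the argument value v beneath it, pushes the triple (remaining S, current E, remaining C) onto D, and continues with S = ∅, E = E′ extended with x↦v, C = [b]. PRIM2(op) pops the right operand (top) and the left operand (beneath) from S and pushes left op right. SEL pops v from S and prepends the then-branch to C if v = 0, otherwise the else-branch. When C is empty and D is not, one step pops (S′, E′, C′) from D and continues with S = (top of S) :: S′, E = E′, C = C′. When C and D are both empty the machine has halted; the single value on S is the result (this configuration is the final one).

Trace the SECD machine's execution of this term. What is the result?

t=0: [S=∅ | E=∅ | C=[(((λx. x) 5) * (let x = -1 in x))] | D=∅]
t=1: [S=∅ | E=∅ | C=[((λx. x) 5) :: (let x = -1 in x) :: PRIM2(mul)] | D=∅]
t=2: [S=∅ | E=∅ | C=[5 :: (λx. x) :: AP :: (let x = -1 in x) :: PRIM2(mul)] | D=∅]
t=3: [S=[5] | E=∅ | C=[(λx. x) :: AP :: (let x = -1 in x) :: PRIM2(mul)] | D=∅]
t=4: [S=[clo(λx. x, ∅) :: 5] | E=∅ | C=[AP :: (let x = -1 in x) :: PRIM2(mul)] | D=∅]
t=5: [S=∅ | E={x↦5} | C=[x] | D=[(∅, ∅, [(let x = -1 in x) :: PRIM2(mul)])]]
t=6: [S=[5] | E={x↦5} | C=∅ | D=[(∅, ∅, [(let x = -1 in x) :: PRIM2(mul)])]]
t=7: [S=[5] | E=∅ | C=[(let x = -1 in x) :: PRIM2(mul)] | D=∅]
t=8: [S=[5] | E=∅ | C=[-1 :: (λx. x) :: AP :: PRIM2(mul)] | D=∅]
t=9: [S=[-1 :: 5] | E=∅ | C=[(λx. x) :: AP :: PRIM2(mul)] | D=∅]
t=10: [S=[clo(λx. x, ∅) :: -1 :: 5] | E=∅ | C=[AP :: PRIM2(mul)] | D=∅]
t=11: [S=∅ | E={x↦-1} | C=[x] | D=[([5], ∅, [PRIM2(mul)])]]
t=12: [S=[-1] | E={x↦-1} | C=∅ | D=[([5], ∅, [PRIM2(mul)])]]
t=13: [S=[-1 :: 5] | E=∅ | C=[PRIM2(mul)] | D=∅]
t=14: [S=[-5] | E=∅ | C=∅ | D=∅]
→ final value -5

Answer: -5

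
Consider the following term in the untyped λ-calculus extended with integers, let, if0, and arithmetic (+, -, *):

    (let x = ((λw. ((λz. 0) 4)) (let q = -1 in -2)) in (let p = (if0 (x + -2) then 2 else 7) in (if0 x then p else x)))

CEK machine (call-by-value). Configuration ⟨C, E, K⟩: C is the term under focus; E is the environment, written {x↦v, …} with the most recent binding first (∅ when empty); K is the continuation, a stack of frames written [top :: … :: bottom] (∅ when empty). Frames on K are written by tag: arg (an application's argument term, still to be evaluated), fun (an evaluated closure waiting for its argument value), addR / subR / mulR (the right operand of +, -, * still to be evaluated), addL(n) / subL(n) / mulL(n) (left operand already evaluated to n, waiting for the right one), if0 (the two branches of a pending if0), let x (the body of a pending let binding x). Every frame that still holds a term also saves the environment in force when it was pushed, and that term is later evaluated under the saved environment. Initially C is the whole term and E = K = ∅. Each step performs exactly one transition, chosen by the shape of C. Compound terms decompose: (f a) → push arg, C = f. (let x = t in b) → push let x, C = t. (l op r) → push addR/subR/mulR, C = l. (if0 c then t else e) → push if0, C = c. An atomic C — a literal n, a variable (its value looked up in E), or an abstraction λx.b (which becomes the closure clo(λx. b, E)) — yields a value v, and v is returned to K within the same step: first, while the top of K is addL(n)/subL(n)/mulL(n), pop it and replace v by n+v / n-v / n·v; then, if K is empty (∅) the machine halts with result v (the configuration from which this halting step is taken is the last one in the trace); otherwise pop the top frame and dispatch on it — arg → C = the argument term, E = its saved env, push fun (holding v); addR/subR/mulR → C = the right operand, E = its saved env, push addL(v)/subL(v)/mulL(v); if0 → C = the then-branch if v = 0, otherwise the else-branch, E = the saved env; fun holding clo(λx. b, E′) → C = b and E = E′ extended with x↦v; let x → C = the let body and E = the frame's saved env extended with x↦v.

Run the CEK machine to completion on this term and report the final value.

Answer: 7

Machine steps:
[0] <C=(let x = ((λw. ((λz. 0) 4)) (let q = -1 in -2)) in (let p = (if0 (x + -2) then 2 else 7) in (if0 x then p else x))), E=∅, K=∅>
[1] <C=((λw. ((λz. 0) 4)) (let q = -1 in -2)), E=∅, K=[let x]>
[2] <C=(λw. ((λz. 0) 4)), E=∅, K=[arg :: let x]>
[3] <C=(let q = -1 in -2), E=∅, K=[fun :: let x]>
[4] <C=-1, E=∅, K=[let q :: fun :: let x]>
[5] <C=-2, E={q↦-1}, K=[fun :: let x]>
[6] <C=((λz. 0) 4), E={w↦-2}, K=[let x]>
[7] <C=(λz. 0), E={w↦-2}, K=[arg :: let x]>
[8] <C=4, E={w↦-2}, K=[fun :: let x]>
[9] <C=0, E={z↦4, w↦-2}, K=[let x]>
[10] <C=(let p = (if0 (x + -2) then 2 else 7) in (if0 x then p else x)), E={x↦0}, K=∅>
[11] <C=(if0 (x + -2) then 2 else 7), E={x↦0}, K=[let p]>
[12] <C=(x + -2), E={x↦0}, K=[if0 :: let p]>
[13] <C=x, E={x↦0}, K=[addR :: if0 :: let p]>
[14] <C=-2, E={x↦0}, K=[addL(0) :: if0 :: let p]>
[15] <C=7, E={x↦0}, K=[let p]>
[16] <C=(if0 x then p else x), E={p↦7, x↦0}, K=∅>
[17] <C=x, E={p↦7, x↦0}, K=[if0]>
[18] <C=p, E={p↦7, x↦0}, K=∅>
→ final value 7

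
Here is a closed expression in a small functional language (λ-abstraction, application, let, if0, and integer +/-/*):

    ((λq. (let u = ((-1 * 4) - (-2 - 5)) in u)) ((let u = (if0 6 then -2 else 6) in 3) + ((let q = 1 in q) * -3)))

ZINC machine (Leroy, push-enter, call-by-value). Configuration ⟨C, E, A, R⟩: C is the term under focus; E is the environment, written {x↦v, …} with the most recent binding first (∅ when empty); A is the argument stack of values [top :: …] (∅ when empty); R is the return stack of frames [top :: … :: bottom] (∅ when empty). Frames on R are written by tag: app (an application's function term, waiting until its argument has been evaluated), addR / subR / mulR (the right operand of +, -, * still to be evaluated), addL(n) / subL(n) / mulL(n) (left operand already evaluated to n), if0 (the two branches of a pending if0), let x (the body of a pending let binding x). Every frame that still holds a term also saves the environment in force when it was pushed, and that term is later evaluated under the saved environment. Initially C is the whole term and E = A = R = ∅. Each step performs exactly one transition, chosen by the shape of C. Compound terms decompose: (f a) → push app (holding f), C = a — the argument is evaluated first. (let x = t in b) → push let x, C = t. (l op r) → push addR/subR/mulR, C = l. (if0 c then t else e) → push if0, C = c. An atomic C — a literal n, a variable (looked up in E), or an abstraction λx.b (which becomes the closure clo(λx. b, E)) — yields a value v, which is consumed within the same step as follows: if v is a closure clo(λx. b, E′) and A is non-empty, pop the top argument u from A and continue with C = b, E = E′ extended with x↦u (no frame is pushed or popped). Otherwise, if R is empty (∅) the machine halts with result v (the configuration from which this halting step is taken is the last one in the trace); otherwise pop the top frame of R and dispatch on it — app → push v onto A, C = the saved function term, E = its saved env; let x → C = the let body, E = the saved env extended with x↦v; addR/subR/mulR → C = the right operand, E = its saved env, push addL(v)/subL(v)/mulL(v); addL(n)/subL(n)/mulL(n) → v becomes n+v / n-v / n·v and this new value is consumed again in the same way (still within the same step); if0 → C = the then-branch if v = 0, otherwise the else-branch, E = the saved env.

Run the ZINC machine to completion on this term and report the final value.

Answer: 3

Execution trace:
step 0: [C=((λq. (let u = ((-1 * 4) - (-2 - 5)) in u)) ((let u = (if0 6 then -2 else 6) in 3) + ((let q = 1 in q) * -3))) | E=∅ | A=∅ | R=∅]
step 1: [C=((let u = (if0 6 then -2 else 6) in 3) + ((let q = 1 in q) * -3)) | E=∅ | A=∅ | R=[app]]
step 2: [C=(let u = (if0 6 then -2 else 6) in 3) | E=∅ | A=∅ | R=[addR :: app]]
step 3: [C=(if0 6 then -2 else 6) | E=∅ | A=∅ | R=[let u :: addR :: app]]
step 4: [C=6 | E=∅ | A=∅ | R=[if0 :: let u :: addR :: app]]
step 5: [C=6 | E=∅ | A=∅ | R=[let u :: addR :: app]]
step 6: [C=3 | E={u↦6} | A=∅ | R=[addR :: app]]
step 7: [C=((let q = 1 in q) * -3) | E=∅ | A=∅ | R=[addL(3) :: app]]
step 8: [C=(let q = 1 in q) | E=∅ | A=∅ | R=[mulR :: addL(3) :: app]]
step 9: [C=1 | E=∅ | A=∅ | R=[let q :: mulR :: addL(3) :: app]]
step 10: [C=q | E={q↦1} | A=∅ | R=[mulR :: addL(3) :: app]]
step 11: [C=-3 | E=∅ | A=∅ | R=[mulL(1) :: addL(3) :: app]]
step 12: [C=(λq. (let u = ((-1 * 4) - (-2 - 5)) in u)) | E=∅ | A=[0] | R=∅]
step 13: [C=(let u = ((-1 * 4) - (-2 - 5)) in u) | E={q↦0} | A=∅ | R=∅]
step 14: [C=((-1 * 4) - (-2 - 5)) | E={q↦0} | A=∅ | R=[let u]]
step 15: [C=(-1 * 4) | E={q↦0} | A=∅ | R=[subR :: let u]]
step 16: [C=-1 | E={q↦0} | A=∅ | R=[mulR :: subR :: let u]]
step 17: [C=4 | E={q↦0} | A=∅ | R=[mulL(-1) :: subR :: let u]]
step 18: [C=(-2 - 5) | E={q↦0} | A=∅ | R=[subL(-4) :: let u]]
step 19: [C=-2 | E={q↦0} | A=∅ | R=[subR :: subL(-4) :: let u]]
step 20: [C=5 | E={q↦0} | A=∅ | R=[subL(-2) :: subL(-4) :: let u]]
step 21: [C=u | E={u↦3, q↦0} | A=∅ | R=∅]
→ final value 3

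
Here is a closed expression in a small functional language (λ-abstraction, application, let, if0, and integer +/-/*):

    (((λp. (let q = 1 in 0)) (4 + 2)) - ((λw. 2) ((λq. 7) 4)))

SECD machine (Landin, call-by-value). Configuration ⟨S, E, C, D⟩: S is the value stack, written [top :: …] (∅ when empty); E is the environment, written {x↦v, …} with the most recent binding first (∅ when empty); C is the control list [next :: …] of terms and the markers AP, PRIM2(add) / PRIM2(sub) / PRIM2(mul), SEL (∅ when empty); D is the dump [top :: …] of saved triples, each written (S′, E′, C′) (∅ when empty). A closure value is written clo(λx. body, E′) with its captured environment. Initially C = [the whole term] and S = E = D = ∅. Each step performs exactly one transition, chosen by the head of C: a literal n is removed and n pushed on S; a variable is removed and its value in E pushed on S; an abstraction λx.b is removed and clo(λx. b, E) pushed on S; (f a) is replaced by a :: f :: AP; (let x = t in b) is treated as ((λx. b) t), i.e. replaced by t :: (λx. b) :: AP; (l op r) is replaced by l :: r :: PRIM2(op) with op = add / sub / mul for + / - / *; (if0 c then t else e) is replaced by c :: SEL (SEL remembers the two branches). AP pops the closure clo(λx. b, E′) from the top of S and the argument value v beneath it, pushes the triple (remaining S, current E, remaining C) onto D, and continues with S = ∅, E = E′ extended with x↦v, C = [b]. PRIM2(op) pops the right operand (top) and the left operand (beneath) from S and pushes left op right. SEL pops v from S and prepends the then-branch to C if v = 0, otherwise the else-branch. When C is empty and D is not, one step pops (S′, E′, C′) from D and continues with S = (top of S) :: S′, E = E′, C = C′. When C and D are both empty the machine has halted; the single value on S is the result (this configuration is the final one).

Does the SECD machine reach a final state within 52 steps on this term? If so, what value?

step 0: ⟨S=∅; E=∅; C=[(((λp. (let q = 1 in 0)) (4 + 2)) - ((λw. 2) ((λq. 7) 4)))]; D=∅⟩
step 1: ⟨S=∅; E=∅; C=[((λp. (let q = 1 in 0)) (4 + 2)) :: ((λw. 2) ((λq. 7) 4)) :: PRIM2(sub)]; D=∅⟩
step 2: ⟨S=∅; E=∅; C=[(4 + 2) :: (λp. (let q = 1 in 0)) :: AP :: ((λw. 2) ((λq. 7) 4)) :: PRIM2(sub)]; D=∅⟩
step 3: ⟨S=∅; E=∅; C=[4 :: 2 :: PRIM2(add) :: (λp. (let q = 1 in 0)) :: AP :: ((λw. 2) ((λq. 7) 4)) :: PRIM2(sub)]; D=∅⟩
step 4: ⟨S=[4]; E=∅; C=[2 :: PRIM2(add) :: (λp. (let q = 1 in 0)) :: AP :: ((λw. 2) ((λq. 7) 4)) :: PRIM2(sub)]; D=∅⟩
step 5: ⟨S=[2 :: 4]; E=∅; C=[PRIM2(add) :: (λp. (let q = 1 in 0)) :: AP :: ((λw. 2) ((λq. 7) 4)) :: PRIM2(sub)]; D=∅⟩
step 6: ⟨S=[6]; E=∅; C=[(λp. (let q = 1 in 0)) :: AP :: ((λw. 2) ((λq. 7) 4)) :: PRIM2(sub)]; D=∅⟩
step 7: ⟨S=[clo(λp. (let q = 1 in 0), ∅) :: 6]; E=∅; C=[AP :: ((λw. 2) ((λq. 7) 4)) :: PRIM2(sub)]; D=∅⟩
step 8: ⟨S=∅; E={p↦6}; C=[(let q = 1 in 0)]; D=[(∅, ∅, [((λw. 2) ((λq. 7) 4)) :: PRIM2(sub)])]⟩
step 9: ⟨S=∅; E={p↦6}; C=[1 :: (λq. 0) :: AP]; D=[(∅, ∅, [((λw. 2) ((λq. 7) 4)) :: PRIM2(sub)])]⟩
step 10: ⟨S=[1]; E={p↦6}; C=[(λq. 0) :: AP]; D=[(∅, ∅, [((λw. 2) ((λq. 7) 4)) :: PRIM2(sub)])]⟩
step 11: ⟨S=[clo(λq. 0, {p↦6}) :: 1]; E={p↦6}; C=[AP]; D=[(∅, ∅, [((λw. 2) ((λq. 7) 4)) :: PRIM2(sub)])]⟩
step 12: ⟨S=∅; E={q↦1, p↦6}; C=[0]; D=[(∅, {p↦6}, ∅) :: (∅, ∅, [((λw. 2) ((λq. 7) 4)) :: PRIM2(sub)])]⟩
step 13: ⟨S=[0]; E={q↦1, p↦6}; C=∅; D=[(∅, {p↦6}, ∅) :: (∅, ∅, [((λw. 2) ((λq. 7) 4)) :: PRIM2(sub)])]⟩
step 14: ⟨S=[0]; E={p↦6}; C=∅; D=[(∅, ∅, [((λw. 2) ((λq. 7) 4)) :: PRIM2(sub)])]⟩
step 15: ⟨S=[0]; E=∅; C=[((λw. 2) ((λq. 7) 4)) :: PRIM2(sub)]; D=∅⟩
step 16: ⟨S=[0]; E=∅; C=[((λq. 7) 4) :: (λw. 2) :: AP :: PRIM2(sub)]; D=∅⟩
step 17: ⟨S=[0]; E=∅; C=[4 :: (λq. 7) :: AP :: (λw. 2) :: AP :: PRIM2(sub)]; D=∅⟩
step 18: ⟨S=[4 :: 0]; E=∅; C=[(λq. 7) :: AP :: (λw. 2) :: AP :: PRIM2(sub)]; D=∅⟩
step 19: ⟨S=[clo(λq. 7, ∅) :: 4 :: 0]; E=∅; C=[AP :: (λw. 2) :: AP :: PRIM2(sub)]; D=∅⟩
step 20: ⟨S=∅; E={q↦4}; C=[7]; D=[([0], ∅, [(λw. 2) :: AP :: PRIM2(sub)])]⟩
step 21: ⟨S=[7]; E={q↦4}; C=∅; D=[([0], ∅, [(λw. 2) :: AP :: PRIM2(sub)])]⟩
step 22: ⟨S=[7 :: 0]; E=∅; C=[(λw. 2) :: AP :: PRIM2(sub)]; D=∅⟩
step 23: ⟨S=[clo(λw. 2, ∅) :: 7 :: 0]; E=∅; C=[AP :: PRIM2(sub)]; D=∅⟩
step 24: ⟨S=∅; E={w↦7}; C=[2]; D=[([0], ∅, [PRIM2(sub)])]⟩
step 25: ⟨S=[2]; E={w↦7}; C=∅; D=[([0], ∅, [PRIM2(sub)])]⟩
step 26: ⟨S=[2 :: 0]; E=∅; C=[PRIM2(sub)]; D=∅⟩
step 27: ⟨S=[-2]; E=∅; C=∅; D=∅⟩
→ final value -2

Answer: -2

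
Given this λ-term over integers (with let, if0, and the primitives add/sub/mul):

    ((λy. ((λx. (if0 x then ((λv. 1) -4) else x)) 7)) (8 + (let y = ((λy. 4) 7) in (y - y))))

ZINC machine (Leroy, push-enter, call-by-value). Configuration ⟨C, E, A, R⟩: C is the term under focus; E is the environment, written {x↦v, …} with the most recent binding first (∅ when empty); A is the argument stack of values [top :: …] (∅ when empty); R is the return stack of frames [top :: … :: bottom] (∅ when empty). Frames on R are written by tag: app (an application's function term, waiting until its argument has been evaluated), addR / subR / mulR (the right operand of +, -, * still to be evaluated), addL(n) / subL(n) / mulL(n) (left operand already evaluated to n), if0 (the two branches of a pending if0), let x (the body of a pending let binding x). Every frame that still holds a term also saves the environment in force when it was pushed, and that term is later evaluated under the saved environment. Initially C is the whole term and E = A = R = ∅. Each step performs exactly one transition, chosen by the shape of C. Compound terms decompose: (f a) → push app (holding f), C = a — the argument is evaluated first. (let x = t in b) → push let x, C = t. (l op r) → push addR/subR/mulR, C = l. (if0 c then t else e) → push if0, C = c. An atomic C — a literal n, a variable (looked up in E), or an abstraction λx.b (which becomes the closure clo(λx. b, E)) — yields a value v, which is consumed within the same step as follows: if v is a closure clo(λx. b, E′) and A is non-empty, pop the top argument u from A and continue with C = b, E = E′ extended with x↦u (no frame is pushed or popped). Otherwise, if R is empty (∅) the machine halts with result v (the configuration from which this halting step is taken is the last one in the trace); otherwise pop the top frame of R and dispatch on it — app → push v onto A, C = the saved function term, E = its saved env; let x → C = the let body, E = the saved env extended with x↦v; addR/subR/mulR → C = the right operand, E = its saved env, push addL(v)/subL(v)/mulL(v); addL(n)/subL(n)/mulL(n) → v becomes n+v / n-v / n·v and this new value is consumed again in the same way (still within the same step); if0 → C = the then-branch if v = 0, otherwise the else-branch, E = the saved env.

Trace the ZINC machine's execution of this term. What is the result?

Answer: 7

Execution trace:
[0] ⟨C=((λy. ((λx. (if0 x then ((λv. 1) -4) else x)) 7)) (8 + (let y = ((λy. 4) 7) in (y - y)))); E=∅; A=∅; R=∅⟩
[1] ⟨C=(8 + (let y = ((λy. 4) 7) in (y - y))); E=∅; A=∅; R=[app]⟩
[2] ⟨C=8; E=∅; A=∅; R=[addR :: app]⟩
[3] ⟨C=(let y = ((λy. 4) 7) in (y - y)); E=∅; A=∅; R=[addL(8) :: app]⟩
[4] ⟨C=((λy. 4) 7); E=∅; A=∅; R=[let y :: addL(8) :: app]⟩
[5] ⟨C=7; E=∅; A=∅; R=[app :: let y :: addL(8) :: app]⟩
[6] ⟨C=(λy. 4); E=∅; A=[7]; R=[let y :: addL(8) :: app]⟩
[7] ⟨C=4; E={y↦7}; A=∅; R=[let y :: addL(8) :: app]⟩
[8] ⟨C=(y - y); E={y↦4}; A=∅; R=[addL(8) :: app]⟩
[9] ⟨C=y; E={y↦4}; A=∅; R=[subR :: addL(8) :: app]⟩
[10] ⟨C=y; E={y↦4}; A=∅; R=[subL(4) :: addL(8) :: app]⟩
[11] ⟨C=(λy. ((λx. (if0 x then ((λv. 1) -4) else x)) 7)); E=∅; A=[8]; R=∅⟩
[12] ⟨C=((λx. (if0 x then ((λv. 1) -4) else x)) 7); E={y↦8}; A=∅; R=∅⟩
[13] ⟨C=7; E={y↦8}; A=∅; R=[app]⟩
[14] ⟨C=(λx. (if0 x then ((λv. 1) -4) else x)); E={y↦8}; A=[7]; R=∅⟩
[15] ⟨C=(if0 x then ((λv. 1) -4) else x); E={x↦7, y↦8}; A=∅; R=∅⟩
[16] ⟨C=x; E={x↦7, y↦8}; A=∅; R=[if0]⟩
[17] ⟨C=x; E={x↦7, y↦8}; A=∅; R=∅⟩
→ final value 7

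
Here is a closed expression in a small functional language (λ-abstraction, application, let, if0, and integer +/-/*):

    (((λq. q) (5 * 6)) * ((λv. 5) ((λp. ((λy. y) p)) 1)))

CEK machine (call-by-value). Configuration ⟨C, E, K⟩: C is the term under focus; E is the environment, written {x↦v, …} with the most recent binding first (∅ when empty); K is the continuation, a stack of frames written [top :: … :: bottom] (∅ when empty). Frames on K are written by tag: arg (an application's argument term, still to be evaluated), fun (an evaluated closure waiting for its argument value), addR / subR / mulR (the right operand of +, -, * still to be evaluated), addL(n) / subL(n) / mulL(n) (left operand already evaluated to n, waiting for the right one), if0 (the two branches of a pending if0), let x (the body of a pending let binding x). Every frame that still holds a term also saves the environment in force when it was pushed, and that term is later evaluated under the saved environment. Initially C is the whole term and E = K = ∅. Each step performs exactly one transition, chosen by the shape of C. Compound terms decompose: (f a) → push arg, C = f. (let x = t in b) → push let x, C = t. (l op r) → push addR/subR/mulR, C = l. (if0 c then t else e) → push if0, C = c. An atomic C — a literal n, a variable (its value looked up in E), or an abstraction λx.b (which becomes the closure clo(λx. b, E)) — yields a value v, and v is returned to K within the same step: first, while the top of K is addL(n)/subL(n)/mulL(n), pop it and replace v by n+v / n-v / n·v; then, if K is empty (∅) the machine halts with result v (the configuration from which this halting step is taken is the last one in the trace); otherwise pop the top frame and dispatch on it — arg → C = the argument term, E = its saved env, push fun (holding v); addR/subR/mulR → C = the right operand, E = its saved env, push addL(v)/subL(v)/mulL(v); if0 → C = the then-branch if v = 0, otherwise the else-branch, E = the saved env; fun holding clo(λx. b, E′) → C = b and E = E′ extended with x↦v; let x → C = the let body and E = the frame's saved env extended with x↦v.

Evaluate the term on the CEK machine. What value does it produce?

t=0: ⟨C=(((λq. q) (5 * 6)) * ((λv. 5) ((λp. ((λy. y) p)) 1))); E=∅; K=∅⟩
t=1: ⟨C=((λq. q) (5 * 6)); E=∅; K=[mulR]⟩
t=2: ⟨C=(λq. q); E=∅; K=[arg :: mulR]⟩
t=3: ⟨C=(5 * 6); E=∅; K=[fun :: mulR]⟩
t=4: ⟨C=5; E=∅; K=[mulR :: fun :: mulR]⟩
t=5: ⟨C=6; E=∅; K=[mulL(5) :: fun :: mulR]⟩
t=6: ⟨C=q; E={q↦30}; K=[mulR]⟩
t=7: ⟨C=((λv. 5) ((λp. ((λy. y) p)) 1)); E=∅; K=[mulL(30)]⟩
t=8: ⟨C=(λv. 5); E=∅; K=[arg :: mulL(30)]⟩
t=9: ⟨C=((λp. ((λy. y) p)) 1); E=∅; K=[fun :: mulL(30)]⟩
t=10: ⟨C=(λp. ((λy. y) p)); E=∅; K=[arg :: fun :: mulL(30)]⟩
t=11: ⟨C=1; E=∅; K=[fun :: fun :: mulL(30)]⟩
t=12: ⟨C=((λy. y) p); E={p↦1}; K=[fun :: mulL(30)]⟩
t=13: ⟨C=(λy. y); E={p↦1}; K=[arg :: fun :: mulL(30)]⟩
t=14: ⟨C=p; E={p↦1}; K=[fun :: fun :: mulL(30)]⟩
t=15: ⟨C=y; E={y↦1, p↦1}; K=[fun :: mulL(30)]⟩
t=16: ⟨C=5; E={v↦1}; K=[mulL(30)]⟩
→ final value 150

Answer: 150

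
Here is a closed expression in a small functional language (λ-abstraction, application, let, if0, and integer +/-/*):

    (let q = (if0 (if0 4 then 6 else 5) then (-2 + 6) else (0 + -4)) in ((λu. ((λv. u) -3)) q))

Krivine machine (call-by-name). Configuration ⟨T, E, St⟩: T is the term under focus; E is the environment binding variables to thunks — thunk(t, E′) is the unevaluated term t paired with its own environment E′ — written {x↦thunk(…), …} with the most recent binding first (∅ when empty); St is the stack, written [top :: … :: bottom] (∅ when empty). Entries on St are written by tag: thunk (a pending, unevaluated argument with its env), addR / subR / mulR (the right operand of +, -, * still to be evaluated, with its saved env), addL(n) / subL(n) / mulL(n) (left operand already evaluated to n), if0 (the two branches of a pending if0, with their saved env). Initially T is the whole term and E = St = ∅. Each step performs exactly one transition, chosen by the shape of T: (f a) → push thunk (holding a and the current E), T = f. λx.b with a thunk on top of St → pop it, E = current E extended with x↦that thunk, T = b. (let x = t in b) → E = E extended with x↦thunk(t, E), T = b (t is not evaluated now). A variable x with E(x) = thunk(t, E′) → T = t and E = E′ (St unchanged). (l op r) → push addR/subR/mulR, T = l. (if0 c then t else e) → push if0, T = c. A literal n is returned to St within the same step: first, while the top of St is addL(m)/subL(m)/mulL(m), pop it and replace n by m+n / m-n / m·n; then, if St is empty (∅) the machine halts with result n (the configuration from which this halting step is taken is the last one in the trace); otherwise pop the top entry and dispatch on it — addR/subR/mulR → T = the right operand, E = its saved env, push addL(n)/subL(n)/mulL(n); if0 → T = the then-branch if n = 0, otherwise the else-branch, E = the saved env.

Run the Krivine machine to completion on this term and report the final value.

Answer: -4

Execution trace:
step 0: <T=(let q = (if0 (if0 4 then 6 else 5) then (-2 + 6) else (0 + -4)) in ((λu. ((λv. u) -3)) q)), E=∅, St=∅>
step 1: <T=((λu. ((λv. u) -3)) q), E={q↦thunk((if0 (if0 4 then 6 else 5) then (-2 + 6) else (0 + -4)), ∅)}, St=∅>
step 2: <T=(λu. ((λv. u) -3)), E={q↦thunk((if0 (if0 4 then 6 else 5) then (-2 + 6) else (0 + -4)), ∅)}, St=[thunk]>
step 3: <T=((λv. u) -3), E={u↦thunk(q, {q↦thunk((if0 (if0 4 then 6 else 5) then (-2 + 6) else (0 + -4)), ∅)}), q↦thunk((if0 (if0 4 then 6 else 5) then (-2 + 6) else (0 + -4)), ∅)}, St=∅>
step 4: <T=(λv. u), E={u↦thunk(q, {q↦thunk((if0 (if0 4 then 6 else 5) then (-2 + 6) else (0 + -4)), ∅)}), q↦thunk((if0 (if0 4 then 6 else 5) then (-2 + 6) else (0 + -4)), ∅)}, St=[thunk]>
step 5: <T=u, E={v↦thunk(-3, {u↦thunk(q, {q↦thunk((if0 (if0 4 then 6 else 5) then (-2 + 6) else (0 + -4)), ∅)}), q↦thunk((if0 (if0 4 then 6 else 5) then (-2 + 6) else (0 + -4)), ∅)}), u↦thunk(q, {q↦thunk((if0 (if0 4 then 6 else 5) then (-2 + 6) else (0 + -4)), ∅)}), q↦thunk((if0 (if0 4 then 6 else 5) then (-2 + 6) else (0 + -4)), ∅)}, St=∅>
step 6: <T=q, E={q↦thunk((if0 (if0 4 then 6 else 5) then (-2 + 6) else (0 + -4)), ∅)}, St=∅>
step 7: <T=(if0 (if0 4 then 6 else 5) then (-2 + 6) else (0 + -4)), E=∅, St=∅>
step 8: <T=(if0 4 then 6 else 5), E=∅, St=[if0]>
step 9: <T=4, E=∅, St=[if0 :: if0]>
step 10: <T=5, E=∅, St=[if0]>
step 11: <T=(0 + -4), E=∅, St=∅>
step 12: <T=0, E=∅, St=[addR]>
step 13: <T=-4, E=∅, St=[addL(0)]>
→ final value -4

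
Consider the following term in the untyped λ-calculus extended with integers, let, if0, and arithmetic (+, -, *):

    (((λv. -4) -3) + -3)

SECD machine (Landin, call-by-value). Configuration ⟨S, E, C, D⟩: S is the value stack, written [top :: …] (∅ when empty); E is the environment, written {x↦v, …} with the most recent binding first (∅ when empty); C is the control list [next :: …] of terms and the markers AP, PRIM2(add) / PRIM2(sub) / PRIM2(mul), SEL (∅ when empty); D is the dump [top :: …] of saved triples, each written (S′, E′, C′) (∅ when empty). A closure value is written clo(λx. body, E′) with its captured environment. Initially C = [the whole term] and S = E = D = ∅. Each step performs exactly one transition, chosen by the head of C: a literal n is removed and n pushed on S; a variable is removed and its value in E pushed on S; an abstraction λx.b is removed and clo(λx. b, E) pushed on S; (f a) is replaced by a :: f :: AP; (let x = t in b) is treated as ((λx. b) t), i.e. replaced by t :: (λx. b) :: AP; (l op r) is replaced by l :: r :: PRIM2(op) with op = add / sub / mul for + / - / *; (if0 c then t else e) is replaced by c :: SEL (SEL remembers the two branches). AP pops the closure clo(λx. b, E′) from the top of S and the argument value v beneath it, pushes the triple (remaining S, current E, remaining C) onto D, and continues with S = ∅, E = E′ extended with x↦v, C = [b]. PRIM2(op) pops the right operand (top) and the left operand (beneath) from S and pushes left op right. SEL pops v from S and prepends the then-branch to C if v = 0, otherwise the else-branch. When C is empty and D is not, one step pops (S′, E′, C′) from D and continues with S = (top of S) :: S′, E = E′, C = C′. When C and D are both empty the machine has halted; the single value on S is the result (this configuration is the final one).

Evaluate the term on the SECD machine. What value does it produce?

step 0: ⟨S=∅; E=∅; C=[(((λv. -4) -3) + -3)]; D=∅⟩
step 1: ⟨S=∅; E=∅; C=[((λv. -4) -3) :: -3 :: PRIM2(add)]; D=∅⟩
step 2: ⟨S=∅; E=∅; C=[-3 :: (λv. -4) :: AP :: -3 :: PRIM2(add)]; D=∅⟩
step 3: ⟨S=[-3]; E=∅; C=[(λv. -4) :: AP :: -3 :: PRIM2(add)]; D=∅⟩
step 4: ⟨S=[clo(λv. -4, ∅) :: -3]; E=∅; C=[AP :: -3 :: PRIM2(add)]; D=∅⟩
step 5: ⟨S=∅; E={v↦-3}; C=[-4]; D=[(∅, ∅, [-3 :: PRIM2(add)])]⟩
step 6: ⟨S=[-4]; E={v↦-3}; C=∅; D=[(∅, ∅, [-3 :: PRIM2(add)])]⟩
step 7: ⟨S=[-4]; E=∅; C=[-3 :: PRIM2(add)]; D=∅⟩
step 8: ⟨S=[-3 :: -4]; E=∅; C=[PRIM2(add)]; D=∅⟩
step 9: ⟨S=[-7]; E=∅; C=∅; D=∅⟩
→ final value -7

Answer: -7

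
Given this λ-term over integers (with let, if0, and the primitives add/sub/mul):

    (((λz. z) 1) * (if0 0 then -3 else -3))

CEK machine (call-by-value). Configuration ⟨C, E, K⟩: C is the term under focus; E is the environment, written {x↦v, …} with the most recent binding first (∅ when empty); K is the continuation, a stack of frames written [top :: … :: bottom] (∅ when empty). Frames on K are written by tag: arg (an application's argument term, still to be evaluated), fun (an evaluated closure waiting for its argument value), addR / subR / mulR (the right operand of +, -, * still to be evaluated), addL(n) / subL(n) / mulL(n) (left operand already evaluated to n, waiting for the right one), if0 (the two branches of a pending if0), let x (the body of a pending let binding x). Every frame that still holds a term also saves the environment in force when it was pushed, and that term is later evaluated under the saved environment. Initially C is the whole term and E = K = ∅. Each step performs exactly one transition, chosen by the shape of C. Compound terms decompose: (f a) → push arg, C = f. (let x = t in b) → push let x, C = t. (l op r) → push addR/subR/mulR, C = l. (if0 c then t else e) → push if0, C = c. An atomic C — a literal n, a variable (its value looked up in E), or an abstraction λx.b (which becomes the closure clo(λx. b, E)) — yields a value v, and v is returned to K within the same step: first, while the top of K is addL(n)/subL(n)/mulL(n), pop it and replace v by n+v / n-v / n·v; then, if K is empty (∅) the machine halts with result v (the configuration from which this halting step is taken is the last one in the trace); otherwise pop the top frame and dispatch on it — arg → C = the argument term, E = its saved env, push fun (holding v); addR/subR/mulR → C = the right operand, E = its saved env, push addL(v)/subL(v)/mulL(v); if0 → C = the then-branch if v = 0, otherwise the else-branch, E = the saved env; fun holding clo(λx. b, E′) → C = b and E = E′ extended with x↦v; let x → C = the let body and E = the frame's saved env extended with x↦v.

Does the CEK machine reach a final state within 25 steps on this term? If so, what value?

step 0: [C=(((λz. z) 1) * (if0 0 then -3 else -3)) | E=∅ | K=∅]
step 1: [C=((λz. z) 1) | E=∅ | K=[mulR]]
step 2: [C=(λz. z) | E=∅ | K=[arg :: mulR]]
step 3: [C=1 | E=∅ | K=[fun :: mulR]]
step 4: [C=z | E={z↦1} | K=[mulR]]
step 5: [C=(if0 0 then -3 else -3) | E=∅ | K=[mulL(1)]]
step 6: [C=0 | E=∅ | K=[if0 :: mulL(1)]]
step 7: [C=-3 | E=∅ | K=[mulL(1)]]
→ final value -3

Answer: -3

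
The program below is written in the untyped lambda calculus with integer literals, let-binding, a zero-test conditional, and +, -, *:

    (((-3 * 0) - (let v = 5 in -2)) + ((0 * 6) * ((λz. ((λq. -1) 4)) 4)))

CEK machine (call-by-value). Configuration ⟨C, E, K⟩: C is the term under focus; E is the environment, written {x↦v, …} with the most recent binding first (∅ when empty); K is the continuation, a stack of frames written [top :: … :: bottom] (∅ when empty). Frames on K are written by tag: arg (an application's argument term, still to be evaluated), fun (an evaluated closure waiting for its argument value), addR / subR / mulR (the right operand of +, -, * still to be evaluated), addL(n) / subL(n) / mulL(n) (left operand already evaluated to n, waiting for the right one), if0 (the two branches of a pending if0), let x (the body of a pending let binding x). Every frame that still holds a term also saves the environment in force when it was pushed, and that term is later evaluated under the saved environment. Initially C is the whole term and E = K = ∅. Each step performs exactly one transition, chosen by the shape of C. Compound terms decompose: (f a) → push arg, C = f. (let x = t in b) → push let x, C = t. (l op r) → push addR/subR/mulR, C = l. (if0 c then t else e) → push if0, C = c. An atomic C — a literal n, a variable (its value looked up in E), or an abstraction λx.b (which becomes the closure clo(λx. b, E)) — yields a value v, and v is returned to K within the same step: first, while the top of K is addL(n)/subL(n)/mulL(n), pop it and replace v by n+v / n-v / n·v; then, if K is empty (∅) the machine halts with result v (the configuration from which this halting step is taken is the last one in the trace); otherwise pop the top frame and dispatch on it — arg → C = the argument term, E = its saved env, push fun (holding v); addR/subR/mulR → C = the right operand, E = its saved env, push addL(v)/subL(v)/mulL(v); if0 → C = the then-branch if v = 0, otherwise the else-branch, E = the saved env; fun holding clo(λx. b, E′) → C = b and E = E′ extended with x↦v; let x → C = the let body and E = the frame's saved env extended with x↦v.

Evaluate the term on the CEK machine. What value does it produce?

Answer: 2

Derivation:
step 0: ⟨C=(((-3 * 0) - (let v = 5 in -2)) + ((0 * 6) * ((λz. ((λq. -1) 4)) 4))); E=∅; K=∅⟩
step 1: ⟨C=((-3 * 0) - (let v = 5 in -2)); E=∅; K=[addR]⟩
step 2: ⟨C=(-3 * 0); E=∅; K=[subR :: addR]⟩
step 3: ⟨C=-3; E=∅; K=[mulR :: subR :: addR]⟩
step 4: ⟨C=0; E=∅; K=[mulL(-3) :: subR :: addR]⟩
step 5: ⟨C=(let v = 5 in -2); E=∅; K=[subL(0) :: addR]⟩
step 6: ⟨C=5; E=∅; K=[let v :: subL(0) :: addR]⟩
step 7: ⟨C=-2; E={v↦5}; K=[subL(0) :: addR]⟩
step 8: ⟨C=((0 * 6) * ((λz. ((λq. -1) 4)) 4)); E=∅; K=[addL(2)]⟩
step 9: ⟨C=(0 * 6); E=∅; K=[mulR :: addL(2)]⟩
step 10: ⟨C=0; E=∅; K=[mulR :: mulR :: addL(2)]⟩
step 11: ⟨C=6; E=∅; K=[mulL(0) :: mulR :: addL(2)]⟩
step 12: ⟨C=((λz. ((λq. -1) 4)) 4); E=∅; K=[mulL(0) :: addL(2)]⟩
step 13: ⟨C=(λz. ((λq. -1) 4)); E=∅; K=[arg :: mulL(0) :: addL(2)]⟩
step 14: ⟨C=4; E=∅; K=[fun :: mulL(0) :: addL(2)]⟩
step 15: ⟨C=((λq. -1) 4); E={z↦4}; K=[mulL(0) :: addL(2)]⟩
step 16: ⟨C=(λq. -1); E={z↦4}; K=[arg :: mulL(0) :: addL(2)]⟩
step 17: ⟨C=4; E={z↦4}; K=[fun :: mulL(0) :: addL(2)]⟩
step 18: ⟨C=-1; E={q↦4, z↦4}; K=[mulL(0) :: addL(2)]⟩
→ final value 2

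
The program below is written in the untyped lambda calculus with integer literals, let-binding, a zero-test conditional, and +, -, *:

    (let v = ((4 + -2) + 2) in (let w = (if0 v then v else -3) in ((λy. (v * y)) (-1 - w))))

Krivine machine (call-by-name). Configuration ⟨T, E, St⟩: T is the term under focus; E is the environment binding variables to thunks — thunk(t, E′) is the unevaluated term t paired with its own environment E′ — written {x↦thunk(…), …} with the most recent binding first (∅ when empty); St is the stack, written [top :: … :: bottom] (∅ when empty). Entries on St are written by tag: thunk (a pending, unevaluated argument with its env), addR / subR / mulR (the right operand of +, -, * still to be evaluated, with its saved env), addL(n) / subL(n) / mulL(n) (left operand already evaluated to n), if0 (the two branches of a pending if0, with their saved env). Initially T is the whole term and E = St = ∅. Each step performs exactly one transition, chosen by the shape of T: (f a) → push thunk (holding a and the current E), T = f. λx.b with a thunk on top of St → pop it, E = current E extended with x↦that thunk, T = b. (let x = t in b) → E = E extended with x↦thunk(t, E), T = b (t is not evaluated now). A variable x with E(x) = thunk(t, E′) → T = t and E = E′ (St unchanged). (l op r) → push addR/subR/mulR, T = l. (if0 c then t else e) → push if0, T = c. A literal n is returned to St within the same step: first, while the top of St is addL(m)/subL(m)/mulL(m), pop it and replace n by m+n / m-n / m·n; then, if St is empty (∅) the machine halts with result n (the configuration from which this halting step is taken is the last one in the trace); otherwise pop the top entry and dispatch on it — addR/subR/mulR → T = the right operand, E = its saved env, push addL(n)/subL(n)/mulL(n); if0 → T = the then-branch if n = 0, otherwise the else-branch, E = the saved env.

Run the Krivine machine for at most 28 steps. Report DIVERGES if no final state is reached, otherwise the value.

Answer: 8

Derivation:
[0] ⟨T=(let v = ((4 + -2) + 2) in (let w = (if0 v then v else -3) in ((λy. (v * y)) (-1 - w)))); E=∅; St=∅⟩
[1] ⟨T=(let w = (if0 v then v else -3) in ((λy. (v * y)) (-1 - w))); E={v↦thunk(((4 + -2) + 2), ∅)}; St=∅⟩
[2] ⟨T=((λy. (v * y)) (-1 - w)); E={w↦thunk((if0 v then v else -3), {v↦thunk(((4 + -2) + 2), ∅)}), v↦thunk(((4 + -2) + 2), ∅)}; St=∅⟩
[3] ⟨T=(λy. (v * y)); E={w↦thunk((if0 v then v else -3), {v↦thunk(((4 + -2) + 2), ∅)}), v↦thunk(((4 + -2) + 2), ∅)}; St=[thunk]⟩
[4] ⟨T=(v * y); E={y↦thunk((-1 - w), {w↦thunk((if0 v then v else -3), {v↦thunk(((4 + -2) + 2), ∅)}), v↦thunk(((4 + -2) + 2), ∅)}), w↦thunk((if0 v then v else -3), {v↦thunk(((4 + -2) + 2), ∅)}), v↦thunk(((4 + -2) + 2), ∅)}; St=∅⟩
[5] ⟨T=v; E={y↦thunk((-1 - w), {w↦thunk((if0 v then v else -3), {v↦thunk(((4 + -2) + 2), ∅)}), v↦thunk(((4 + -2) + 2), ∅)}), w↦thunk((if0 v then v else -3), {v↦thunk(((4 + -2) + 2), ∅)}), v↦thunk(((4 + -2) + 2), ∅)}; St=[mulR]⟩
[6] ⟨T=((4 + -2) + 2); E=∅; St=[mulR]⟩
[7] ⟨T=(4 + -2); E=∅; St=[addR :: mulR]⟩
[8] ⟨T=4; E=∅; St=[addR :: addR :: mulR]⟩
[9] ⟨T=-2; E=∅; St=[addL(4) :: addR :: mulR]⟩
[10] ⟨T=2; E=∅; St=[addL(2) :: mulR]⟩
[11] ⟨T=y; E={y↦thunk((-1 - w), {w↦thunk((if0 v then v else -3), {v↦thunk(((4 + -2) + 2), ∅)}), v↦thunk(((4 + -2) + 2), ∅)}), w↦thunk((if0 v then v else -3), {v↦thunk(((4 + -2) + 2), ∅)}), v↦thunk(((4 + -2) + 2), ∅)}; St=[mulL(4)]⟩
[12] ⟨T=(-1 - w); E={w↦thunk((if0 v then v else -3), {v↦thunk(((4 + -2) + 2), ∅)}), v↦thunk(((4 + -2) + 2), ∅)}; St=[mulL(4)]⟩
[13] ⟨T=-1; E={w↦thunk((if0 v then v else -3), {v↦thunk(((4 + -2) + 2), ∅)}), v↦thunk(((4 + -2) + 2), ∅)}; St=[subR :: mulL(4)]⟩
[14] ⟨T=w; E={w↦thunk((if0 v then v else -3), {v↦thunk(((4 + -2) + 2), ∅)}), v↦thunk(((4 + -2) + 2), ∅)}; St=[subL(-1) :: mulL(4)]⟩
[15] ⟨T=(if0 v then v else -3); E={v↦thunk(((4 + -2) + 2), ∅)}; St=[subL(-1) :: mulL(4)]⟩
[16] ⟨T=v; E={v↦thunk(((4 + -2) + 2), ∅)}; St=[if0 :: subL(-1) :: mulL(4)]⟩
[17] ⟨T=((4 + -2) + 2); E=∅; St=[if0 :: subL(-1) :: mulL(4)]⟩
[18] ⟨T=(4 + -2); E=∅; St=[addR :: if0 :: subL(-1) :: mulL(4)]⟩
[19] ⟨T=4; E=∅; St=[addR :: addR :: if0 :: subL(-1) :: mulL(4)]⟩
[20] ⟨T=-2; E=∅; St=[addL(4) :: addR :: if0 :: subL(-1) :: mulL(4)]⟩
[21] ⟨T=2; E=∅; St=[addL(2) :: if0 :: subL(-1) :: mulL(4)]⟩
[22] ⟨T=-3; E={v↦thunk(((4 + -2) + 2), ∅)}; St=[subL(-1) :: mulL(4)]⟩
→ final value 8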